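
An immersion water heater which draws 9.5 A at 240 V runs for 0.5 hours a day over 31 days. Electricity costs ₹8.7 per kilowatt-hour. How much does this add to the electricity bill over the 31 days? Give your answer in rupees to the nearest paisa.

₹307.46

Power = 9.5 A × 240 V = 2280 W = 2.28 kW
Runtime = 0.5 h/day × 31 days = 15.5 h
Energy = 2.28 kW × 15.5 h = 35.34 kWh
Cost = 35.34 kWh × ₹8.7/kWh = ₹307.46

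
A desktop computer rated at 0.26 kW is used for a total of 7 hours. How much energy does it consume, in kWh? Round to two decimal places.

Energy = 0.26 kW × 7 h = 1.82 kWh

1.82 kWh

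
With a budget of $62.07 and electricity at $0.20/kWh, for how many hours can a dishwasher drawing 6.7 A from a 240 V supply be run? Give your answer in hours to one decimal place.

193.0 h

Power = 6.7 A × 240 V = 1608 W = 1.608 kW
Energy available = $62.07 ÷ $0.20/kWh = 310.35 kWh
Hours = 310.35 kWh ÷ 1.608 kW = 193.0 h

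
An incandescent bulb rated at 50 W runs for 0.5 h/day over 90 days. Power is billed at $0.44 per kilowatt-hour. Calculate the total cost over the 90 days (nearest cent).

$0.99

Runtime = 0.5 h/day × 90 days = 45 h
Energy = 0.05 kW × 45 h = 2.25 kWh
Cost = 2.25 kWh × $0.44/kWh = $0.99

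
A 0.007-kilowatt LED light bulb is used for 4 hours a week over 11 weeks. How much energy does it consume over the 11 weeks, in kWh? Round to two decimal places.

0.31 kWh

Runtime = 4 h/week × 11 weeks = 44 h
Energy = 0.007 kW × 44 h = 0.308 kWh ≈ 0.31 kWh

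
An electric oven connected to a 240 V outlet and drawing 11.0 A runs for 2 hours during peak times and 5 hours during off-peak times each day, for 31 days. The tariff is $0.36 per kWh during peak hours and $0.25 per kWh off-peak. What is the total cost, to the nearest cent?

Power = 11.0 A × 240 V = 2640 W = 2.64 kW
Peak energy = 2.64 kW × 2 h × 31 = 163.68 kWh
Off-peak energy = 2.64 kW × 5 h × 31 = 409.2 kWh
Cost = 163.68 × $0.36 + 409.2 × $0.25 = $58.9248 + $102.3 = $161.22

$161.22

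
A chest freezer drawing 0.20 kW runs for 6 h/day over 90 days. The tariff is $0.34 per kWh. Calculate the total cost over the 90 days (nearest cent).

Runtime = 6 h/day × 90 days = 540 h
Energy = 0.2 kW × 540 h = 108 kWh
Cost = 108 kWh × $0.34/kWh = $36.72

$36.72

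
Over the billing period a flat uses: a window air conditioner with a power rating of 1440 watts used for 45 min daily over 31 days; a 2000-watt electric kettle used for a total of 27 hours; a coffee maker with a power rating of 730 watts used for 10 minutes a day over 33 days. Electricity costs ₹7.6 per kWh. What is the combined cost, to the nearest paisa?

₹695.36

window air conditioner: Runtime = 45 min × 31 = 1395 min = 23.25 h
window air conditioner: 1.44 kW × 23.25 h = 33.48 kWh
electric kettle: 2 kW × 27 h = 54 kWh
coffee maker: Runtime = 10 min × 33 = 330 min = 5.5 h
coffee maker: 0.73 kW × 5.5 h = 4.015 kWh
Total energy = 91.495 kWh
Cost = 91.495 × ₹7.6 = ₹695.36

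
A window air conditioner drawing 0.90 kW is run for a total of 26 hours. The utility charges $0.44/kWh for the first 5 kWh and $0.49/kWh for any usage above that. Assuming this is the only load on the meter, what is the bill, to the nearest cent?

$11.22

Energy = 0.9 kW × 26 h = 23.4 kWh
Tier 1 (0–5 kWh): 5 × $0.44 = $2.2
Above 5 kWh: 18.4 × $0.49 = $9.016
Bill = $11.22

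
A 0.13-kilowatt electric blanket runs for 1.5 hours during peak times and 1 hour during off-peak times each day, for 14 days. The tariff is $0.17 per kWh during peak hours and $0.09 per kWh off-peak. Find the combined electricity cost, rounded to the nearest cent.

Peak energy = 0.13 kW × 1.5 h × 14 = 2.73 kWh
Off-peak energy = 0.13 kW × 1 h × 14 = 1.82 kWh
Cost = 2.73 × $0.17 + 1.82 × $0.09 = $0.4641 + $0.1638 = $0.63

$0.63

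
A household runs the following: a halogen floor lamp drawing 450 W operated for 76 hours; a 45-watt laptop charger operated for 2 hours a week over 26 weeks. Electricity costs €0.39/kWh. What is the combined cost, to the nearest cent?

halogen floor lamp: 0.45 kW × 76 h = 34.2 kWh
laptop charger: Runtime = 2 h/week × 26 weeks = 52 h
laptop charger: 0.045 kW × 52 h = 2.34 kWh
Total energy = 36.54 kWh
Cost = 36.54 × €0.39 = €14.25

€14.25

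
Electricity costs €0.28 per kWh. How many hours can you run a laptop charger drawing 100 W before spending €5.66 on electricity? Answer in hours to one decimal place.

Energy available = €5.66 ÷ €0.28/kWh = 20.2143 kWh
Hours = 20.2143 kWh ÷ 0.1 kW = 202.1 h

202.1 h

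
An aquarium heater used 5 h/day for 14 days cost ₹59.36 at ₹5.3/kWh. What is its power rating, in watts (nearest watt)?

Energy = ₹59.36 ÷ ₹5.3/kWh = 11.2 kWh
Runtime = 5 h/day × 14 days = 70 h
Power = 11.2 kWh ÷ 70 h = 0.16 kW = 160 W

160 W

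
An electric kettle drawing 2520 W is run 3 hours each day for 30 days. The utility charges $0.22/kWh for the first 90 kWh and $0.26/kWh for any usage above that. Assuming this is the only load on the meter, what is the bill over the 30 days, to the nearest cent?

Runtime = 3 h/day × 30 days = 90 h
Energy = 2.52 kW × 90 h = 226.8 kWh
Tier 1 (0–90 kWh): 90 × $0.22 = $19.8
Above 90 kWh: 136.8 × $0.26 = $35.568
Bill = $55.37

$55.37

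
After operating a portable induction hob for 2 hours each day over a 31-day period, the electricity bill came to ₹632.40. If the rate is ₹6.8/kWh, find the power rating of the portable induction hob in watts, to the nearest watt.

Energy = ₹632.40 ÷ ₹6.8/kWh = 93 kWh
Runtime = 2 h/day × 31 days = 62 h
Power = 93 kWh ÷ 62 h = 1.5 kW = 1500 W

1500 W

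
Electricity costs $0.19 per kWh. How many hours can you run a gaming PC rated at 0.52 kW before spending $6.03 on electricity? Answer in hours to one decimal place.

Energy available = $6.03 ÷ $0.19/kWh = 31.7368 kWh
Hours = 31.7368 kWh ÷ 0.52 kW = 61.0 h

61.0 h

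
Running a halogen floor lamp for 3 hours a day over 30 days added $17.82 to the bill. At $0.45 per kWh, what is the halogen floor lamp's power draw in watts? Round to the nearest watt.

Energy = $17.82 ÷ $0.45/kWh = 39.6 kWh
Runtime = 3 h/day × 30 days = 90 h
Power = 39.6 kWh ÷ 90 h = 0.44 kW = 440 W

440 W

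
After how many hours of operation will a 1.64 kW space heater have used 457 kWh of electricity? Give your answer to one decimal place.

278.7 h

Hours = 457 kWh ÷ 1.64 kW = 278.7 h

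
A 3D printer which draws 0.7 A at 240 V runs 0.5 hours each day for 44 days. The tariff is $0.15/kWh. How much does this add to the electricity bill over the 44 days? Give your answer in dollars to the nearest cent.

$0.55

Power = 0.7 A × 240 V = 168 W = 0.168 kW
Runtime = 0.5 h/day × 44 days = 22 h
Energy = 0.168 kW × 22 h = 3.696 kWh
Cost = 3.696 kWh × $0.15/kWh = $0.55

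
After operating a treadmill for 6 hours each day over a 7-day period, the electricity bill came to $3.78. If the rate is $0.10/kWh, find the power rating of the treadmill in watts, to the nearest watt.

900 W

Energy = $3.78 ÷ $0.10/kWh = 37.8 kWh
Runtime = 6 h/day × 7 days = 42 h
Power = 37.8 kWh ÷ 42 h = 0.9 kW = 900 W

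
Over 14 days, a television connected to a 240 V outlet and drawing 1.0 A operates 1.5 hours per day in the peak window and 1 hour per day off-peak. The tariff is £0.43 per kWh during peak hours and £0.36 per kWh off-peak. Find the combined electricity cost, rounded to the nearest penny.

£3.38

Power = 1.0 A × 240 V = 240 W = 0.24 kW
Peak energy = 0.24 kW × 1.5 h × 14 = 5.04 kWh
Off-peak energy = 0.24 kW × 1 h × 14 = 3.36 kWh
Cost = 5.04 × £0.43 + 3.36 × £0.36 = £2.1672 + £1.2096 = £3.38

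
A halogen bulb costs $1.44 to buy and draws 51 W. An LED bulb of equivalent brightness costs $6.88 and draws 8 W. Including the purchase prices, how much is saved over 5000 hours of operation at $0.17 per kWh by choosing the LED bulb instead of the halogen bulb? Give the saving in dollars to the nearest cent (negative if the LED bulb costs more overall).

halogen bulb: $1.44 + (51/1000) kW × 5000 h × $0.17 = $1.44 + $43.35 = $44.79
LED bulb: $6.88 + (8/1000) kW × 5000 h × $0.17 = $6.88 + $6.8 = $13.68
Saving = $44.79 − $13.68 = $31.11

$31.11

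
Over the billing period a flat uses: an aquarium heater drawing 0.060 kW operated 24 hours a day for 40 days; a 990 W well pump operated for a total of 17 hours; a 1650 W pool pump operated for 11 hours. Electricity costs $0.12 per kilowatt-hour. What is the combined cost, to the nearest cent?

$11.11

aquarium heater: Runtime = 24 h × 40 = 960 h
aquarium heater: 0.06 kW × 960 h = 57.6 kWh
well pump: 0.99 kW × 17 h = 16.83 kWh
pool pump: 1.65 kW × 11 h = 18.15 kWh
Total energy = 92.58 kWh
Cost = 92.58 × $0.12 = $11.11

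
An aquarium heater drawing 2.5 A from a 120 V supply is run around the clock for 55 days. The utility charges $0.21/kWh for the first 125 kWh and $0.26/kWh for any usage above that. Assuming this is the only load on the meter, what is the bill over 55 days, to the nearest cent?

$96.71

Power = 2.5 A × 120 V = 300 W = 0.3 kW
Runtime = 24 h × 55 = 1320 h
Energy = 0.3 kW × 1320 h = 396 kWh
Tier 1 (0–125 kWh): 125 × $0.21 = $26.25
Above 125 kWh: 271 × $0.26 = $70.46
Bill = $96.71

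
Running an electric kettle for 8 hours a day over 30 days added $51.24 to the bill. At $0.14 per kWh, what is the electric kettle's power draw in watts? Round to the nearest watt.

1525 W

Energy = $51.24 ÷ $0.14/kWh = 366 kWh
Runtime = 8 h/day × 30 days = 240 h
Power = 366 kWh ÷ 240 h = 1.525 kW = 1525 W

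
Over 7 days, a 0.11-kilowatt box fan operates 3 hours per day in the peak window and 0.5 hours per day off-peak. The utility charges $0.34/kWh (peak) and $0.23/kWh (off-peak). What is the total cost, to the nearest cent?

$0.87

Peak energy = 0.11 kW × 3 h × 7 = 2.31 kWh
Off-peak energy = 0.11 kW × 0.5 h × 7 = 0.385 kWh
Cost = 2.31 × $0.34 + 0.385 × $0.23 = $0.7854 + $0.08855 = $0.87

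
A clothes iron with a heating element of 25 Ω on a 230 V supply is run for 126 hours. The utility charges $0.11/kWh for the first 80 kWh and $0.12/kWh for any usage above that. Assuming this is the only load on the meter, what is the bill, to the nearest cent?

$31.19

Power = V²/R = 230²/25 = 2116 W = 2.116 kW
Energy = 2.116 kW × 126 h = 266.616 kWh
Tier 1 (0–80 kWh): 80 × $0.11 = $8.8
Above 80 kWh: 186.616 × $0.12 = $22.39392
Bill = $31.19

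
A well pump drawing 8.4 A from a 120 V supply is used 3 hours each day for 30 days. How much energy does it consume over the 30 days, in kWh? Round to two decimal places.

90.72 kWh

Power = 8.4 A × 120 V = 1008 W = 1.008 kW
Runtime = 3 h/day × 30 days = 90 h
Energy = 1.008 kW × 90 h = 90.72 kWh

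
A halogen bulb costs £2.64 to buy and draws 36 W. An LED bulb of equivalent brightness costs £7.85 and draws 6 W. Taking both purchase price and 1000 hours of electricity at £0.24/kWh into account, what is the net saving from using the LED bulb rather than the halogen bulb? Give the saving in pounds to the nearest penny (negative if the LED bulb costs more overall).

halogen bulb: £2.64 + (36/1000) kW × 1000 h × £0.24 = £2.64 + £8.64 = £11.28
LED bulb: £7.85 + (6/1000) kW × 1000 h × £0.24 = £7.85 + £1.44 = £9.29
Saving = £11.28 − £9.29 = £1.99

£1.99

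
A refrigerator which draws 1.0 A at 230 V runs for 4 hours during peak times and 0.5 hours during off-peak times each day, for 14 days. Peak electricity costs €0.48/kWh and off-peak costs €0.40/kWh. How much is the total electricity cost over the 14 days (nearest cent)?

€6.83

Power = 1.0 A × 230 V = 230 W = 0.23 kW
Peak energy = 0.23 kW × 4 h × 14 = 12.88 kWh
Off-peak energy = 0.23 kW × 0.5 h × 14 = 1.61 kWh
Cost = 12.88 × €0.48 + 1.61 × €0.40 = €6.1824 + €0.644 = €6.83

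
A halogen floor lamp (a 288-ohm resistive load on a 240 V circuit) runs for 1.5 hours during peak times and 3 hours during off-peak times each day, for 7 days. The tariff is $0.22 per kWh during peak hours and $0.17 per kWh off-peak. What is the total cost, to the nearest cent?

Power = V²/R = 240²/288 = 200 W = 0.2 kW
Peak energy = 0.2 kW × 1.5 h × 7 = 2.1 kWh
Off-peak energy = 0.2 kW × 3 h × 7 = 4.2 kWh
Cost = 2.1 × $0.22 + 4.2 × $0.17 = $0.462 + $0.714 = $1.18

$1.18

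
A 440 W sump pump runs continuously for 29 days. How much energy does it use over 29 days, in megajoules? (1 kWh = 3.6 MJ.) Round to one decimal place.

1102.5 MJ

Runtime = 24 h × 29 = 696 h
Energy = 0.44 kW × 696 h = 306.24 kWh
= 306.24 × 3.6 MJ = 1102.5 MJ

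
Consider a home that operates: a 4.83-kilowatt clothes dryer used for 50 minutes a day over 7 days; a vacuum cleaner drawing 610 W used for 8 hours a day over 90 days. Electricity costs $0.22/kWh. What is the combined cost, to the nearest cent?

$102.82

clothes dryer: Runtime = 50 min × 7 = 350 min = 5.833333… h
clothes dryer: 4.83 kW × 5.833333… h = 28.175 kWh
vacuum cleaner: Runtime = 8 h/day × 90 days = 720 h
vacuum cleaner: 0.61 kW × 720 h = 439.2 kWh
Total energy = 467.375 kWh
Cost = 467.375 × $0.22 = $102.82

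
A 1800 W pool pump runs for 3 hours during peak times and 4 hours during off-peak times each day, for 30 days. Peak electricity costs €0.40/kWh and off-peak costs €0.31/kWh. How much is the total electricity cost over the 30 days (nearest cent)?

Peak energy = 1.8 kW × 3 h × 30 = 162 kWh
Off-peak energy = 1.8 kW × 4 h × 30 = 216 kWh
Cost = 162 × €0.40 + 216 × €0.31 = €64.8 + €66.96 = €131.76

€131.76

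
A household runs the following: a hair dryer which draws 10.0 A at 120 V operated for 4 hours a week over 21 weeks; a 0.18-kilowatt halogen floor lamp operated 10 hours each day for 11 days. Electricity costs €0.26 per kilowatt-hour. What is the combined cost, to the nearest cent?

hair dryer: Power = 10.0 A × 120 V = 1200 W = 1.2 kW
hair dryer: Runtime = 4 h/week × 21 weeks = 84 h
hair dryer: 1.2 kW × 84 h = 100.8 kWh
halogen floor lamp: Runtime = 10 h/day × 11 days = 110 h
halogen floor lamp: 0.18 kW × 110 h = 19.8 kWh
Total energy = 120.6 kWh
Cost = 120.6 × €0.26 = €31.36

€31.36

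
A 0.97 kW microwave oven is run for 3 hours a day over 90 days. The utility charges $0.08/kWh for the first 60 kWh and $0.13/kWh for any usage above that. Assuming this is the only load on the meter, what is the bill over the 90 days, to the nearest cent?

$31.05

Runtime = 3 h/day × 90 days = 270 h
Energy = 0.97 kW × 270 h = 261.9 kWh
Tier 1 (0–60 kWh): 60 × $0.08 = $4.8
Above 60 kWh: 201.9 × $0.13 = $26.247
Bill = $31.05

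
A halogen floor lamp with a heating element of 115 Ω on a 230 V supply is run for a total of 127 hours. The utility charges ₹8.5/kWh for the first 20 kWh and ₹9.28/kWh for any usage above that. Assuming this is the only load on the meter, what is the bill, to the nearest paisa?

Power = V²/R = 230²/115 = 460 W = 0.46 kW
Energy = 0.46 kW × 127 h = 58.42 kWh
Tier 1 (0–20 kWh): 20 × ₹8.5 = ₹170
Above 20 kWh: 38.42 × ₹9.28 = ₹356.5376
Bill = ₹526.54

₹526.54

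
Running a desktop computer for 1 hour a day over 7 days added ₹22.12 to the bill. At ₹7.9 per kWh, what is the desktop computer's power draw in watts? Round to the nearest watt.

400 W

Energy = ₹22.12 ÷ ₹7.9/kWh = 2.8 kWh
Runtime = 1 h/day × 7 days = 7 h
Power = 2.8 kWh ÷ 7 h = 0.4 kW = 400 W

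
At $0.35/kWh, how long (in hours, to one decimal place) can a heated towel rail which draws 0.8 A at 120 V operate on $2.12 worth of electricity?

Power = 0.8 A × 120 V = 96 W = 0.096 kW
Energy available = $2.12 ÷ $0.35/kWh = 6.0571 kWh
Hours = 6.0571 kWh ÷ 0.096 kW = 63.1 h

63.1 h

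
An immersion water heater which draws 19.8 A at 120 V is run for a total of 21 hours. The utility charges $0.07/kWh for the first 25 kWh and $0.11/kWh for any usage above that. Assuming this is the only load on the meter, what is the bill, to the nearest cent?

$4.49

Power = 19.8 A × 120 V = 2376 W = 2.376 kW
Energy = 2.376 kW × 21 h = 49.896 kWh
Tier 1 (0–25 kWh): 25 × $0.07 = $1.75
Above 25 kWh: 24.896 × $0.11 = $2.73856
Bill = $4.49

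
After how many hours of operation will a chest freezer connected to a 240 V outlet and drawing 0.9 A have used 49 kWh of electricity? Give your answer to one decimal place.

226.9 h

Power = 0.9 A × 240 V = 216 W = 0.216 kW
Hours = 49 kWh ÷ 0.216 kW = 226.9 h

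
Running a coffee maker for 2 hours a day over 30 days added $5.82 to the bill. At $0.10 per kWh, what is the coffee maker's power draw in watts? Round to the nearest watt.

Energy = $5.82 ÷ $0.10/kWh = 58.2 kWh
Runtime = 2 h/day × 30 days = 60 h
Power = 58.2 kWh ÷ 60 h = 0.97 kW = 970 W

970 W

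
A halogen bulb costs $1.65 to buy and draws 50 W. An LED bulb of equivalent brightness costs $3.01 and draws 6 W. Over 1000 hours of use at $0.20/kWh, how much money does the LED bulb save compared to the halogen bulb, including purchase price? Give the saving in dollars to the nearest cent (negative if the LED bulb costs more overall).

halogen bulb: $1.65 + (50/1000) kW × 1000 h × $0.20 = $1.65 + $10 = $11.65
LED bulb: $3.01 + (6/1000) kW × 1000 h × $0.20 = $3.01 + $1.2 = $4.21
Saving = $11.65 − $4.21 = $7.44

$7.44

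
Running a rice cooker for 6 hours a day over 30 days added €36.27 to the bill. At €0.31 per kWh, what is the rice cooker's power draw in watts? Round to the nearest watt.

Energy = €36.27 ÷ €0.31/kWh = 117 kWh
Runtime = 6 h/day × 30 days = 180 h
Power = 117 kWh ÷ 180 h = 0.65 kW = 650 W

650 W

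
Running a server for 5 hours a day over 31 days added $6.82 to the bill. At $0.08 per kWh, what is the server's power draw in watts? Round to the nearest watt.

Energy = $6.82 ÷ $0.08/kWh = 85.25 kWh
Runtime = 5 h/day × 31 days = 155 h
Power = 85.25 kWh ÷ 155 h = 0.55 kW = 550 W

550 W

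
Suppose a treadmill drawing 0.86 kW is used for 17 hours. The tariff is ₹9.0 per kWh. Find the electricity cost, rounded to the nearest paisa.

Energy = 0.86 kW × 17 h = 14.62 kWh
Cost = 14.62 kWh × ₹9.0/kWh = ₹131.58

₹131.58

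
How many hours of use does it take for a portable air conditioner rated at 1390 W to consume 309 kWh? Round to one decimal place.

Hours = 309 kWh ÷ 1.39 kW = 222.3 h

222.3 h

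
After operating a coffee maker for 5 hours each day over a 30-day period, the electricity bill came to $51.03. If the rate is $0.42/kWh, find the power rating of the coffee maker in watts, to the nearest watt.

810 W

Energy = $51.03 ÷ $0.42/kWh = 121.5 kWh
Runtime = 5 h/day × 30 days = 150 h
Power = 121.5 kWh ÷ 150 h = 0.81 kW = 810 W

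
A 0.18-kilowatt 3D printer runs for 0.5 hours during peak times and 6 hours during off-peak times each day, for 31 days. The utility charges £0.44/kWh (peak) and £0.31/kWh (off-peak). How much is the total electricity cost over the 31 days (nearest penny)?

Peak energy = 0.18 kW × 0.5 h × 31 = 2.79 kWh
Off-peak energy = 0.18 kW × 6 h × 31 = 33.48 kWh
Cost = 2.79 × £0.44 + 33.48 × £0.31 = £1.2276 + £10.3788 = £11.61

£11.61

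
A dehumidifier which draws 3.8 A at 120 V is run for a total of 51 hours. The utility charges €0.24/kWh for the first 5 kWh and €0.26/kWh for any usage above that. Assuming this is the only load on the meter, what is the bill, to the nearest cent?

€5.95

Power = 3.8 A × 120 V = 456 W = 0.456 kW
Energy = 0.456 kW × 51 h = 23.256 kWh
Tier 1 (0–5 kWh): 5 × €0.24 = €1.2
Above 5 kWh: 18.256 × €0.26 = €4.74656
Bill = €5.95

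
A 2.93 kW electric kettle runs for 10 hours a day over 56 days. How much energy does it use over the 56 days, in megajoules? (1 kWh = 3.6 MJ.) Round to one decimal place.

5906.9 MJ

Runtime = 10 h/day × 56 days = 560 h
Energy = 2.93 kW × 560 h = 1640.8 kWh
= 1640.8 × 3.6 MJ = 5906.9 MJ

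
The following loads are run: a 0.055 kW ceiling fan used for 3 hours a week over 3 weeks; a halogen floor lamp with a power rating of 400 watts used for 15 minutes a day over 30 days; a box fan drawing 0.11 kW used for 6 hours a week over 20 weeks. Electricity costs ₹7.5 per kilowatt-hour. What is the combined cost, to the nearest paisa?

ceiling fan: Runtime = 3 h/week × 3 weeks = 9 h
ceiling fan: 0.055 kW × 9 h = 0.495 kWh
halogen floor lamp: Runtime = 15 min × 30 = 450 min = 7.5 h
halogen floor lamp: 0.4 kW × 7.5 h = 3 kWh
box fan: Runtime = 6 h/week × 20 weeks = 120 h
box fan: 0.11 kW × 120 h = 13.2 kWh
Total energy = 16.695 kWh
Cost = 16.695 × ₹7.5 = ₹125.21

₹125.21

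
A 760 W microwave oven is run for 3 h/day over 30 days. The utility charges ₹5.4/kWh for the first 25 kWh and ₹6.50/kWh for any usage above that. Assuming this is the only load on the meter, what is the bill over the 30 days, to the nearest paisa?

₹417.10

Runtime = 3 h/day × 30 days = 90 h
Energy = 0.76 kW × 90 h = 68.4 kWh
Tier 1 (0–25 kWh): 25 × ₹5.4 = ₹135
Above 25 kWh: 43.4 × ₹6.50 = ₹282.1
Bill = ₹417.10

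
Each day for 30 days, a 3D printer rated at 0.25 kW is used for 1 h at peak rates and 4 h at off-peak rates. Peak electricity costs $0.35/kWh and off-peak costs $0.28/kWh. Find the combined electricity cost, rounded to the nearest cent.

Peak energy = 0.25 kW × 1 h × 30 = 7.5 kWh
Off-peak energy = 0.25 kW × 4 h × 30 = 30 kWh
Cost = 7.5 × $0.35 + 30 × $0.28 = $2.625 + $8.4 = $11.03

$11.03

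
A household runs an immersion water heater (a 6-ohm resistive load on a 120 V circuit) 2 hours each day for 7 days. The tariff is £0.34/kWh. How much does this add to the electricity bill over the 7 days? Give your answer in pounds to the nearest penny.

Power = V²/R = 120²/6 = 2400 W = 2.4 kW
Runtime = 2 h/day × 7 days = 14 h
Energy = 2.4 kW × 14 h = 33.6 kWh
Cost = 33.6 kWh × £0.34/kWh = £11.42

£11.42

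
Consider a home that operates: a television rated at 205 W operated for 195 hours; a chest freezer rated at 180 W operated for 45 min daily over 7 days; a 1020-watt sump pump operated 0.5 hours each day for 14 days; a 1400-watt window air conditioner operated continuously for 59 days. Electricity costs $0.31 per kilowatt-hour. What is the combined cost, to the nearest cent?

television: 0.205 kW × 195 h = 39.975 kWh
chest freezer: Runtime = 45 min × 7 = 315 min = 5.25 h
chest freezer: 0.18 kW × 5.25 h = 0.945 kWh
sump pump: Runtime = 0.5 h/day × 14 days = 7 h
sump pump: 1.02 kW × 7 h = 7.14 kWh
window air conditioner: Runtime = 24 h × 59 = 1416 h
window air conditioner: 1.4 kW × 1416 h = 1982.4 kWh
Total energy = 2030.46 kWh
Cost = 2030.46 × $0.31 = $629.44

$629.44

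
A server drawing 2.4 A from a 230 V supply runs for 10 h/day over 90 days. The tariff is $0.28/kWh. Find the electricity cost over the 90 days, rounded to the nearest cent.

$139.10

Power = 2.4 A × 230 V = 552 W = 0.552 kW
Runtime = 10 h/day × 90 days = 900 h
Energy = 0.552 kW × 900 h = 496.8 kWh
Cost = 496.8 kWh × $0.28/kWh = $139.10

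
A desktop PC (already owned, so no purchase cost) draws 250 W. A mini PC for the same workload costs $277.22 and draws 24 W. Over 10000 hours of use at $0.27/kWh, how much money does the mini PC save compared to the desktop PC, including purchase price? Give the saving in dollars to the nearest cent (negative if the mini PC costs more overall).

$332.98

desktop PC: $0.00 + (250/1000) kW × 10000 h × $0.27 = $0.00 + $675 = $675
mini PC: $277.22 + (24/1000) kW × 10000 h × $0.27 = $277.22 + $64.8 = $342.02
Saving = $675 − $342.02 = $332.98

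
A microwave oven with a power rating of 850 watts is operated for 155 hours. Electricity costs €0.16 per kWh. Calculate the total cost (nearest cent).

€21.08

Energy = 0.85 kW × 155 h = 131.75 kWh
Cost = 131.75 kWh × €0.16/kWh = €21.08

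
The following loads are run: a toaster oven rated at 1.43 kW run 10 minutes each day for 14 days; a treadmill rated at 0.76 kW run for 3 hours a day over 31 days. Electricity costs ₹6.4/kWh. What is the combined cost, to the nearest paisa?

₹473.71

toaster oven: Runtime = 10 min × 14 = 140 min = 2.333333… h
toaster oven: 1.43 kW × 2.333333… h = 3.336666… kWh
treadmill: Runtime = 3 h/day × 31 days = 93 h
treadmill: 0.76 kW × 93 h = 70.68 kWh
Total energy = 74.016666… kWh
Cost = 74.016666… × ₹6.4 = ₹473.71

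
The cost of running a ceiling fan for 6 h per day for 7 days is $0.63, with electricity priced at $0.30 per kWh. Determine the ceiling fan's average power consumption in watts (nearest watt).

50 W

Energy = $0.63 ÷ $0.30/kWh = 2.1 kWh
Runtime = 6 h/day × 7 days = 42 h
Power = 2.1 kWh ÷ 42 h = 0.05 kW = 50 W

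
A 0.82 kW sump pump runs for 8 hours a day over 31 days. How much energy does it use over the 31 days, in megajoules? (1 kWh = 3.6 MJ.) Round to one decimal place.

Runtime = 8 h/day × 31 days = 248 h
Energy = 0.82 kW × 248 h = 203.36 kWh
= 203.36 × 3.6 MJ = 732.1 MJ

732.1 MJ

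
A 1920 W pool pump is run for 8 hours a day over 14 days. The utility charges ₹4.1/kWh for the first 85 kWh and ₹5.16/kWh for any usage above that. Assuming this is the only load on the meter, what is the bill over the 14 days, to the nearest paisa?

Runtime = 8 h/day × 14 days = 112 h
Energy = 1.92 kW × 112 h = 215.04 kWh
Tier 1 (0–85 kWh): 85 × ₹4.1 = ₹348.5
Above 85 kWh: 130.04 × ₹5.16 = ₹671.0064
Bill = ₹1019.51

₹1019.51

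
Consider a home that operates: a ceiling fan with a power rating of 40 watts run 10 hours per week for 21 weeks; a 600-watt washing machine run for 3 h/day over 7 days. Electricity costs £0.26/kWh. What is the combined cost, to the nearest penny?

£5.46

ceiling fan: Runtime = 10 h/week × 21 weeks = 210 h
ceiling fan: 0.04 kW × 210 h = 8.4 kWh
washing machine: Runtime = 3 h/day × 7 days = 21 h
washing machine: 0.6 kW × 21 h = 12.6 kWh
Total energy = 21 kWh
Cost = 21 × £0.26 = £5.46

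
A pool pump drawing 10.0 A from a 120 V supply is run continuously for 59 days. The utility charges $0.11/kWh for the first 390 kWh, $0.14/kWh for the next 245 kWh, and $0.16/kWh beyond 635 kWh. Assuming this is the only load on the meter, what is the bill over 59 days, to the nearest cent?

$247.47

Power = 10.0 A × 120 V = 1200 W = 1.2 kW
Runtime = 24 h × 59 = 1416 h
Energy = 1.2 kW × 1416 h = 1699.2 kWh
Tier 1 (0–390 kWh): 390 × $0.11 = $42.9
Tier 2 (390–635 kWh): 245 × $0.14 = $34.3
Above 635 kWh: 1064.2 × $0.16 = $170.272
Bill = $247.47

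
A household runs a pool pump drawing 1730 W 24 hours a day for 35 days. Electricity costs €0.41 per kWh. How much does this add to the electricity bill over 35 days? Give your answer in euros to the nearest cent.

Runtime = 24 h × 35 = 840 h
Energy = 1.73 kW × 840 h = 1453.2 kWh
Cost = 1453.2 kWh × €0.41/kWh = €595.81

€595.81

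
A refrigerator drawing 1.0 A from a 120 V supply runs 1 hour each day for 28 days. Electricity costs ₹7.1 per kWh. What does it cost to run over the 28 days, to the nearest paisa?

Power = 1.0 A × 120 V = 120 W = 0.12 kW
Runtime = 1 h/day × 28 days = 28 h
Energy = 0.12 kW × 28 h = 3.36 kWh
Cost = 3.36 kWh × ₹7.1/kWh = ₹23.86

₹23.86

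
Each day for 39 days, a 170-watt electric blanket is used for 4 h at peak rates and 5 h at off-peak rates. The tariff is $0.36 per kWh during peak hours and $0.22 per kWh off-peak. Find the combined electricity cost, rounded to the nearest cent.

Peak energy = 0.17 kW × 4 h × 39 = 26.52 kWh
Off-peak energy = 0.17 kW × 5 h × 39 = 33.15 kWh
Cost = 26.52 × $0.36 + 33.15 × $0.22 = $9.5472 + $7.293 = $16.84

$16.84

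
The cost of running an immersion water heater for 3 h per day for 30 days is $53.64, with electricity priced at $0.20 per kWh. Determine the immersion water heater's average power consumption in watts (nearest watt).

2980 W

Energy = $53.64 ÷ $0.20/kWh = 268.2 kWh
Runtime = 3 h/day × 30 days = 90 h
Power = 268.2 kWh ÷ 90 h = 2.98 kW = 2980 W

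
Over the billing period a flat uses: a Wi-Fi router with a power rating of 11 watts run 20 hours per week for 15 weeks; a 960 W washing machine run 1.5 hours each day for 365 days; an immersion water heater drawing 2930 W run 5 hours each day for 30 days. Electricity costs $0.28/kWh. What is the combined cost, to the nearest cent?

$271.15

Wi-Fi router: Runtime = 20 h/week × 15 weeks = 300 h
Wi-Fi router: 0.011 kW × 300 h = 3.3 kWh
washing machine: Runtime = 1.5 h/day × 365 days = 547.5 h
washing machine: 0.96 kW × 547.5 h = 525.6 kWh
immersion water heater: Runtime = 5 h/day × 30 days = 150 h
immersion water heater: 2.93 kW × 150 h = 439.5 kWh
Total energy = 968.4 kWh
Cost = 968.4 × $0.28 = $271.15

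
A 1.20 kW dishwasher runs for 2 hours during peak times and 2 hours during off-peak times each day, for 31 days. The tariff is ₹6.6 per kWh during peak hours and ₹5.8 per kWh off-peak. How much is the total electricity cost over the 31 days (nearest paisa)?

Peak energy = 1.2 kW × 2 h × 31 = 74.4 kWh
Off-peak energy = 1.2 kW × 2 h × 31 = 74.4 kWh
Cost = 74.4 × ₹6.6 + 74.4 × ₹5.8 = ₹491.04 + ₹431.52 = ₹922.56

₹922.56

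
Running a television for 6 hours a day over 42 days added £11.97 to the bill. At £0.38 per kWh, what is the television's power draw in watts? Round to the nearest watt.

125 W

Energy = £11.97 ÷ £0.38/kWh = 31.5 kWh
Runtime = 6 h/day × 42 days = 252 h
Power = 31.5 kWh ÷ 252 h = 0.125 kW = 125 W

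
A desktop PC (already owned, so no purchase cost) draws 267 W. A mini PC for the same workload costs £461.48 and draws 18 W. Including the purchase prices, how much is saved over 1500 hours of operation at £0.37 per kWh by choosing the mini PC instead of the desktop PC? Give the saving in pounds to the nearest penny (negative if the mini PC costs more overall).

-£323.29

desktop PC: £0.00 + (267/1000) kW × 1500 h × £0.37 = £0.00 + £148.185 = £148.185
mini PC: £461.48 + (18/1000) kW × 1500 h × £0.37 = £461.48 + £9.99 = £471.47
Saving = £148.185 − £471.47 = −£323.285 → -£323.29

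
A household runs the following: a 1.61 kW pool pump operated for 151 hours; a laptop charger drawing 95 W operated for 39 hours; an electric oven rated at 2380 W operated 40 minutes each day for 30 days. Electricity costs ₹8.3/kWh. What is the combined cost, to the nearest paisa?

pool pump: 1.61 kW × 151 h = 243.11 kWh
laptop charger: 0.095 kW × 39 h = 3.705 kWh
electric oven: Runtime = 40 min × 30 = 1200 min = 20 h
electric oven: 2.38 kW × 20 h = 47.6 kWh
Total energy = 294.415 kWh
Cost = 294.415 × ₹8.3 = ₹2443.64

₹2443.64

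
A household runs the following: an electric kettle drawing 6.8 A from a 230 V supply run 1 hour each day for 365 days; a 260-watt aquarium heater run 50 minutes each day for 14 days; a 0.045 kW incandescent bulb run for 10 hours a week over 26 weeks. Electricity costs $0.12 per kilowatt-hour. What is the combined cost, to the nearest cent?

$70.27

electric kettle: Power = 6.8 A × 230 V = 1564 W = 1.564 kW
electric kettle: Runtime = 1 h/day × 365 days = 365 h
electric kettle: 1.564 kW × 365 h = 570.86 kWh
aquarium heater: Runtime = 50 min × 14 = 700 min = 11.666666… h
aquarium heater: 0.26 kW × 11.666666… h = 3.033333… kWh
incandescent bulb: Runtime = 10 h/week × 26 weeks = 260 h
incandescent bulb: 0.045 kW × 260 h = 11.7 kWh
Total energy = 585.593333… kWh
Cost = 585.593333… × $0.12 = $70.27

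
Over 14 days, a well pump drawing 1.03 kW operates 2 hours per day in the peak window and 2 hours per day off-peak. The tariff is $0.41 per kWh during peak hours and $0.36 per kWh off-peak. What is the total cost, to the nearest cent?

Peak energy = 1.03 kW × 2 h × 14 = 28.84 kWh
Off-peak energy = 1.03 kW × 2 h × 14 = 28.84 kWh
Cost = 28.84 × $0.41 + 28.84 × $0.36 = $11.8244 + $10.3824 = $22.21

$22.21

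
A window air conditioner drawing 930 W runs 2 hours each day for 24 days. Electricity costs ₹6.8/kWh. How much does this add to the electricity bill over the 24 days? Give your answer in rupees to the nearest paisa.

₹303.55

Runtime = 2 h/day × 24 days = 48 h
Energy = 0.93 kW × 48 h = 44.64 kWh
Cost = 44.64 kWh × ₹6.8/kWh = ₹303.55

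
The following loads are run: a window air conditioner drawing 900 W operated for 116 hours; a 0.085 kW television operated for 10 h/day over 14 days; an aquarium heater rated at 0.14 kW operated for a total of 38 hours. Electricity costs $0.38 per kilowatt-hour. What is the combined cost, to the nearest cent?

$46.22

window air conditioner: 0.9 kW × 116 h = 104.4 kWh
television: Runtime = 10 h/day × 14 days = 140 h
television: 0.085 kW × 140 h = 11.9 kWh
aquarium heater: 0.14 kW × 38 h = 5.32 kWh
Total energy = 121.62 kWh
Cost = 121.62 × $0.38 = $46.22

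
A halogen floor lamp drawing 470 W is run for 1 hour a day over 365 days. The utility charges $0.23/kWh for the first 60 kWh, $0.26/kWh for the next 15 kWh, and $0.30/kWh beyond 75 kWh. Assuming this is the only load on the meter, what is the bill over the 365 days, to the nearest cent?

$46.67

Runtime = 1 h/day × 365 days = 365 h
Energy = 0.47 kW × 365 h = 171.55 kWh
Tier 1 (0–60 kWh): 60 × $0.23 = $13.8
Tier 2 (60–75 kWh): 15 × $0.26 = $3.9
Above 75 kWh: 96.55 × $0.30 = $28.965
Bill = $46.67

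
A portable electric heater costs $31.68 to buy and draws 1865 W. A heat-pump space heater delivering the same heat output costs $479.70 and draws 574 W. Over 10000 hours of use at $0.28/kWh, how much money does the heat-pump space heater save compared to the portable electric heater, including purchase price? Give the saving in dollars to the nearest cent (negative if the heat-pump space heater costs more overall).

portable electric heater: $31.68 + (1865/1000) kW × 10000 h × $0.28 = $31.68 + $5222 = $5253.68
heat-pump space heater: $479.70 + (574/1000) kW × 10000 h × $0.28 = $479.70 + $1607.2 = $2086.9
Saving = $5253.68 − $2086.9 = $3166.78

$3166.78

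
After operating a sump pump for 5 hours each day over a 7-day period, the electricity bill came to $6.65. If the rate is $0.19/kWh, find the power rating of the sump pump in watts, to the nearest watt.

1000 W

Energy = $6.65 ÷ $0.19/kWh = 35 kWh
Runtime = 5 h/day × 7 days = 35 h
Power = 35 kWh ÷ 35 h = 1 kW = 1000 W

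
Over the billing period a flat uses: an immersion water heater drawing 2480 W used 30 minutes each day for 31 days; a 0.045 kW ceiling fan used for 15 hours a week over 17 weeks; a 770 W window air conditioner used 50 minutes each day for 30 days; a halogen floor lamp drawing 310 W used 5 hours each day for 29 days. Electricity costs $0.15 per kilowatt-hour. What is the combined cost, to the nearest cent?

immersion water heater: Runtime = 30 min × 31 = 930 min = 15.5 h
immersion water heater: 2.48 kW × 15.5 h = 38.44 kWh
ceiling fan: Runtime = 15 h/week × 17 weeks = 255 h
ceiling fan: 0.045 kW × 255 h = 11.475 kWh
window air conditioner: Runtime = 50 min × 30 = 1500 min = 25 h
window air conditioner: 0.77 kW × 25 h = 19.25 kWh
halogen floor lamp: Runtime = 5 h/day × 29 days = 145 h
halogen floor lamp: 0.31 kW × 145 h = 44.95 kWh
Total energy = 114.115 kWh
Cost = 114.115 × $0.15 = $17.12

$17.12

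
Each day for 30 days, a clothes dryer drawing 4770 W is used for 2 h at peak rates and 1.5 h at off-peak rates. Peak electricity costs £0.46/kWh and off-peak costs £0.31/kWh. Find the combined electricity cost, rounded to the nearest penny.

Peak energy = 4.77 kW × 2 h × 30 = 286.2 kWh
Off-peak energy = 4.77 kW × 1.5 h × 30 = 214.65 kWh
Cost = 286.2 × £0.46 + 214.65 × £0.31 = £131.652 + £66.5415 = £198.19

£198.19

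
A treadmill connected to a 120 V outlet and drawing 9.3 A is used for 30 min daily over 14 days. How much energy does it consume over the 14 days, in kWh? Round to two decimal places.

Power = 9.3 A × 120 V = 1116 W = 1.116 kW
Runtime = 30 min × 14 = 420 min = 7 h
Energy = 1.116 kW × 7 h = 7.812 kWh ≈ 7.81 kWh

7.81 kWh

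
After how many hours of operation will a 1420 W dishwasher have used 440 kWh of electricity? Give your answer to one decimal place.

Hours = 440 kWh ÷ 1.42 kW = 309.9 h

309.9 h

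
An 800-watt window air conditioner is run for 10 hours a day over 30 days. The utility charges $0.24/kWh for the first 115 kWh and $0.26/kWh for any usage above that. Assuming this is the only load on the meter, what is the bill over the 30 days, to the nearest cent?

Runtime = 10 h/day × 30 days = 300 h
Energy = 0.8 kW × 300 h = 240 kWh
Tier 1 (0–115 kWh): 115 × $0.24 = $27.6
Above 115 kWh: 125 × $0.26 = $32.5
Bill = $60.10

$60.10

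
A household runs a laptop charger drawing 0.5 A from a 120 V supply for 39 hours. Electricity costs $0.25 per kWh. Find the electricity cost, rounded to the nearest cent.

$0.59

Power = 0.5 A × 120 V = 60 W = 0.06 kW
Energy = 0.06 kW × 39 h = 2.34 kWh
Cost = 2.34 kWh × $0.25/kWh = $0.59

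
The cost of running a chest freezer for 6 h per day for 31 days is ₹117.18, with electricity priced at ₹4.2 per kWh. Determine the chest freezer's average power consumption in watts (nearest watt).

150 W

Energy = ₹117.18 ÷ ₹4.2/kWh = 27.9 kWh
Runtime = 6 h/day × 31 days = 186 h
Power = 27.9 kWh ÷ 186 h = 0.15 kW = 150 W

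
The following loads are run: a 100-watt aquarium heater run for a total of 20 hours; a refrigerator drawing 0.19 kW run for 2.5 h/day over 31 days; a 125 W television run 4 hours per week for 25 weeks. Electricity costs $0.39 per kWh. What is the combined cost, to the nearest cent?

$11.40

aquarium heater: 0.1 kW × 20 h = 2 kWh
refrigerator: Runtime = 2.5 h/day × 31 days = 77.5 h
refrigerator: 0.19 kW × 77.5 h = 14.725 kWh
television: Runtime = 4 h/week × 25 weeks = 100 h
television: 0.125 kW × 100 h = 12.5 kWh
Total energy = 29.225 kWh
Cost = 29.225 × $0.39 = $11.40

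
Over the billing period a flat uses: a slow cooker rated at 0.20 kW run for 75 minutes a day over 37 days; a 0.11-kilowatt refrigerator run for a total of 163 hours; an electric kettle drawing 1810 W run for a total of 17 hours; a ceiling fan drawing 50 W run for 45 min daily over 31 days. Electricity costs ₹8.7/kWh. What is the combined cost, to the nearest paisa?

₹514.28

slow cooker: Runtime = 75 min × 37 = 2775 min = 46.25 h
slow cooker: 0.2 kW × 46.25 h = 9.25 kWh
refrigerator: 0.11 kW × 163 h = 17.93 kWh
electric kettle: 1.81 kW × 17 h = 30.77 kWh
ceiling fan: Runtime = 45 min × 31 = 1395 min = 23.25 h
ceiling fan: 0.05 kW × 23.25 h = 1.1625 kWh
Total energy = 59.1125 kWh
Cost = 59.1125 × ₹8.7 = ₹514.28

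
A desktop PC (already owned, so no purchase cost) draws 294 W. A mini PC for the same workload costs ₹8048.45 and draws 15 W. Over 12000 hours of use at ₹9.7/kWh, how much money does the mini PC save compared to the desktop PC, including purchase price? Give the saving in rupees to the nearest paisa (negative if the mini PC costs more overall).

₹24427.15

desktop PC: ₹0.00 + (294/1000) kW × 12000 h × ₹9.7 = ₹0.00 + ₹34221.6 = ₹34221.6
mini PC: ₹8048.45 + (15/1000) kW × 12000 h × ₹9.7 = ₹8048.45 + ₹1746 = ₹9794.45
Saving = ₹34221.6 − ₹9794.45 = ₹24427.15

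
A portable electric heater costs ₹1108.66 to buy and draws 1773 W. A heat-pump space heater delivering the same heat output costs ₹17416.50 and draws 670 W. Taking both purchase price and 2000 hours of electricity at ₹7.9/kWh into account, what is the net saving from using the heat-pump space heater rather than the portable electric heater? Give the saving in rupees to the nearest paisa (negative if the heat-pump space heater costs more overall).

₹1119.56

portable electric heater: ₹1108.66 + (1773/1000) kW × 2000 h × ₹7.9 = ₹1108.66 + ₹28013.4 = ₹29122.06
heat-pump space heater: ₹17416.50 + (670/1000) kW × 2000 h × ₹7.9 = ₹17416.50 + ₹10586 = ₹28002.5
Saving = ₹29122.06 − ₹28002.5 = ₹1119.56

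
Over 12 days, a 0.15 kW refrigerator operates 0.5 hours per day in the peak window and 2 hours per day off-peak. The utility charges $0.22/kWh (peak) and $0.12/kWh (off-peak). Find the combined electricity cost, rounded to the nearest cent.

$0.63

Peak energy = 0.15 kW × 0.5 h × 12 = 0.9 kWh
Off-peak energy = 0.15 kW × 2 h × 12 = 3.6 kWh
Cost = 0.9 × $0.22 + 3.6 × $0.12 = $0.198 + $0.432 = $0.63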